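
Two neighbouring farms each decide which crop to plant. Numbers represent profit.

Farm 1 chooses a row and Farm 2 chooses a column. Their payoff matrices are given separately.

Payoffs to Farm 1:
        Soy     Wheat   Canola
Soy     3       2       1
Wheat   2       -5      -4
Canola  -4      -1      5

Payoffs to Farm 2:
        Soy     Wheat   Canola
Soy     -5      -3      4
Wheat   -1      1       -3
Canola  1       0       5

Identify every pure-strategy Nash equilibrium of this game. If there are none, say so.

The unique pure-strategy Nash equilibrium is (Canola, Canola).

For each strategy profile, look for a profitable unilateral deviation.
(Soy, Soy): Farm 2 can switch to Wheat (-5 → -3). Not NE.
(Soy, Wheat): Farm 2 can switch to Canola (-3 → 4). Not NE.
(Soy, Canola): Farm 1 can switch to Canola (1 → 5). Not NE.
(Wheat, Soy): Farm 1 can switch to Soy (2 → 3). Not NE.
(Wheat, Wheat): Farm 1 can switch to Soy (-5 → 2). Not NE.
(Wheat, Canola): Farm 1 can switch to Soy (-4 → 1). Not NE.
(Canola, Soy): Farm 1 can switch to Soy (-4 → 3). Not NE.
(Canola, Wheat): Farm 1 can switch to Soy (-1 → 2). Not NE.
(Canola, Canola): Farm 1 gets 5, best alternative 1; Farm 2 gets 5, best alternative 1. No profitable deviation — NE.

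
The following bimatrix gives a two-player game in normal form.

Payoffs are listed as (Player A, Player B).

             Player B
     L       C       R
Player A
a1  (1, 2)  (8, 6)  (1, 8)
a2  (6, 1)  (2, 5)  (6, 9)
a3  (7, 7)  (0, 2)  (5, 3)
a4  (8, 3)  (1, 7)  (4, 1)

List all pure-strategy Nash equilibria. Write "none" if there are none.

(a2, R)

(a1, L): Player A can switch to a2 (1 → 6). Not NE.
(a1, C): Player B can switch to R (6 → 8). Not NE.
(a1, R): Player A can switch to a2 (1 → 6). Not NE.
(a2, L): Player A can switch to a3 (6 → 7). Not NE.
(a2, C): Player A can switch to a1 (2 → 8). Not NE.
(a2, R): Player A gets 6, best alternative 5; Player B gets 9, best alternative 5. No profitable deviation — NE.
(a3, L): Player A can switch to a4 (7 → 8). Not NE.
(The remaining 5 profiles each have a profitable deviation by the same check.)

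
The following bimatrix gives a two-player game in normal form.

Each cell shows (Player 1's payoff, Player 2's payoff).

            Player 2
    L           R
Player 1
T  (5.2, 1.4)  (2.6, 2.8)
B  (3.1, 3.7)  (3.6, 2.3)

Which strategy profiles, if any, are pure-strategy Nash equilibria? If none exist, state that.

There is no pure-strategy Nash equilibrium.

(T, L): Player 2 can switch to R (1.4 → 2.8). Not NE.
(T, R): Player 1 can switch to B (2.6 → 3.6). Not NE.
(B, L): Player 1 can switch to T (3.1 → 5.2). Not NE.
(B, R): Player 2 can switch to L (2.3 → 3.7). Not NE.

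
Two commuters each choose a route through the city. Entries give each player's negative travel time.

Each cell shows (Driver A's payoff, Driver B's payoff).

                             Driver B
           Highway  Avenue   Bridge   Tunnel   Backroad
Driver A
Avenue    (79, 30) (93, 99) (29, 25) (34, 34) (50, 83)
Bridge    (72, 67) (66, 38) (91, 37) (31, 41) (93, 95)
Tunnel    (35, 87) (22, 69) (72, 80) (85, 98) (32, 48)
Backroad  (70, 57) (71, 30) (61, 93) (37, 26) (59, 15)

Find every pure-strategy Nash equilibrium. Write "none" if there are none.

The pure Nash equilibria are (Avenue, Avenue), (Bridge, Backroad), (Tunnel, Tunnel).

(Avenue, Highway): Driver B can switch to Avenue (30 → 99). Not NE.
(Avenue, Avenue): Driver A gets 93, best alternative 71; Driver B gets 99, best alternative 83. No profitable deviation — NE.
(Avenue, Bridge): Driver A can switch to Bridge (29 → 91). Not NE.
(Avenue, Tunnel): Driver A can switch to Tunnel (34 → 85). Not NE.
(Avenue, Backroad): Driver A can switch to Bridge (50 → 93). Not NE.
(Bridge, Highway): Driver A can switch to Avenue (72 → 79). Not NE.
(Bridge, Avenue): Driver A can switch to Avenue (66 → 93). Not NE.
(Bridge, Backroad): Driver A gets 93, best alternative 59; Driver B gets 95, best alternative 67. No profitable deviation — NE.
(Tunnel, Tunnel): Driver A gets 85, best alternative 37; Driver B gets 98, best alternative 87. No profitable deviation — NE.
(The remaining 11 profiles each have a profitable deviation by the same check.)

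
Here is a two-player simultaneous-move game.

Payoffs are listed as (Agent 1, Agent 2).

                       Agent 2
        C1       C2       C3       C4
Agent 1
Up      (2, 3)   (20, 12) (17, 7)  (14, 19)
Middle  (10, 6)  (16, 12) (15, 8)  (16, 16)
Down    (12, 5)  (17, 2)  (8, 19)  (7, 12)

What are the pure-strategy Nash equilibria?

The unique pure-strategy Nash equilibrium is (Middle, C4).

Check each profile: it is a Nash equilibrium iff no player can strictly gain by switching unilaterally.
(Up, C1): Agent 1 can switch to Middle (2 → 10). Not NE.
(Up, C2): Agent 2 can switch to C4 (12 → 19). Not NE.
(Up, C3): Agent 2 can switch to C2 (7 → 12). Not NE.
(Up, C4): Agent 1 can switch to Middle (14 → 16). Not NE.
(Middle, C1): Agent 1 can switch to Down (10 → 12). Not NE.
(Middle, C2): Agent 1 can switch to Up (16 → 20). Not NE.
(Middle, C3): Agent 1 can switch to Up (15 → 17). Not NE.
(Middle, C4): Agent 1 gets 16, best alternative 14; Agent 2 gets 16, best alternative 12. No profitable deviation — NE.
(Down, C1): Agent 2 can switch to C3 (5 → 19). Not NE.
(Down, C2): Agent 1 can switch to Up (17 → 20). Not NE.
(Down, C3): Agent 1 can switch to Up (8 → 17). Not NE.
(Down, C4): Agent 1 can switch to Up (7 → 14). Not NE.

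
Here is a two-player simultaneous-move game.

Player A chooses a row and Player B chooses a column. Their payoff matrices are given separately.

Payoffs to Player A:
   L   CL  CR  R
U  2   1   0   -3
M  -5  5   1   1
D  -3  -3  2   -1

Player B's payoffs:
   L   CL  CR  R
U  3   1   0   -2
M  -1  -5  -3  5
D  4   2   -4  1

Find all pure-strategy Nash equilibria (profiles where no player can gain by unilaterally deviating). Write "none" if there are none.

(U, L): Player A gets 2, best alternative -3; Player B gets 3, best alternative 1. No profitable deviation — NE.
(U, CL): Player A can switch to M (1 → 5). Not NE.
(U, CR): Player A can switch to M (0 → 1). Not NE.
(U, R): Player A can switch to M (-3 → 1). Not NE.
(M, L): Player A can switch to U (-5 → 2). Not NE.
(M, CL): Player B can switch to L (-5 → -1). Not NE.
(M, CR): Player A can switch to D (1 → 2). Not NE.
(M, R): Player A gets 1, best alternative -1; Player B gets 5, best alternative -1. No profitable deviation — NE.
(The remaining 4 profiles each have a profitable deviation by the same check.)

Pure-strategy Nash equilibria: (U, L) and (M, R)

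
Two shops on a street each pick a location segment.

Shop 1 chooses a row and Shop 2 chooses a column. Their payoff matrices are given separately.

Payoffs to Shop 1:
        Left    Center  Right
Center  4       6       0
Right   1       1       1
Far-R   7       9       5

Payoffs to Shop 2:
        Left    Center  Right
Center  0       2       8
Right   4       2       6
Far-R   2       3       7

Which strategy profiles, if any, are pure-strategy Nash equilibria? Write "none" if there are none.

(Far-R, Right)

Shop 1 against Left: payoffs 4, 1, 7 → best response Far-R.
Shop 1 against Center: payoffs 6, 1, 9 → best response Far-R.
Shop 1 against Right: payoffs 0, 1, 5 → best response Far-R.
Shop 2 against Center: payoffs 0, 2, 8 → best response Right.
Shop 2 against Right: payoffs 4, 2, 6 → best response Right.
Shop 2 against Far-R: payoffs 2, 3, 7 → best response Right.
Mutual best responses: (Far-R, Right).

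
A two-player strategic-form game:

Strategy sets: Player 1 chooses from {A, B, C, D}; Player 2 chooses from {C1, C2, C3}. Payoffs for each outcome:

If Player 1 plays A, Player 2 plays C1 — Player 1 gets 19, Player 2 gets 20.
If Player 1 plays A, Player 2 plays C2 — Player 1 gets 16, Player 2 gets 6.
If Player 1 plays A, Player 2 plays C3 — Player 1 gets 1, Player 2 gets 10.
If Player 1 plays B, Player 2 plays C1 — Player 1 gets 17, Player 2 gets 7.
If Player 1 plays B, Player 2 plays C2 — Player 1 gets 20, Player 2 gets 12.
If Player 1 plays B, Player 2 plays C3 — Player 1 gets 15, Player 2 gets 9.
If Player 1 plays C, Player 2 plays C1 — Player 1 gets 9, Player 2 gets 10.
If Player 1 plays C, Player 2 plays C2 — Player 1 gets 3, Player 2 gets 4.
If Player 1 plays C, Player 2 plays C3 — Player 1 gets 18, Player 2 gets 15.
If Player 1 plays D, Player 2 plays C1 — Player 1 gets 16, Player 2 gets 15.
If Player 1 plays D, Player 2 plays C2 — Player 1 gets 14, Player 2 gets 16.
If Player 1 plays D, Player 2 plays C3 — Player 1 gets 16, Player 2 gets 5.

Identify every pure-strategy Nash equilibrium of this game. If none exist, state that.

Player 1 against C1: payoffs 19, 17, 9, 16 → best response A.
Player 1 against C2: payoffs 16, 20, 3, 14 → best response B.
Player 1 against C3: payoffs 1, 15, 18, 16 → best response C.
Player 2 against A: payoffs 20, 6, 10 → best response C1.
Player 2 against B: payoffs 7, 12, 9 → best response C2.
Player 2 against C: payoffs 10, 4, 15 → best response C3.
Player 2 against D: payoffs 15, 16, 5 → best response C2.
Mutual best responses: (A, C1); (B, C2); (C, C3).

The pure Nash equilibria are (A, C1); (B, C2); (C, C3).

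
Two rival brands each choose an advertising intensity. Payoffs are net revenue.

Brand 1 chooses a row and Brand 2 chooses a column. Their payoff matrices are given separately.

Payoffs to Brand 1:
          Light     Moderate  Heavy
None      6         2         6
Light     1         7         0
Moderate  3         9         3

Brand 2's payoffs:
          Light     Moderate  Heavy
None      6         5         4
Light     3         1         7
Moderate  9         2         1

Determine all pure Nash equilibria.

Pure NE: (None, Light)

(None, Light): Brand 1 gets 6, best alternative 3; Brand 2 gets 6, best alternative 5. No profitable deviation — NE.
(None, Moderate): Brand 1 can switch to Light (2 → 7). Not NE.
(None, Heavy): Brand 2 can switch to Light (4 → 6). Not NE.
(Light, Light): Brand 1 can switch to None (1 → 6). Not NE.
(Light, Moderate): Brand 1 can switch to Moderate (7 → 9). Not NE.
(Light, Heavy): Brand 1 can switch to None (0 → 6). Not NE.
(Moderate, Light): Brand 1 can switch to None (3 → 6). Not NE.
(Moderate, Moderate): Brand 2 can switch to Light (2 → 9). Not NE.
(Moderate, Heavy): Brand 1 can switch to None (3 → 6). Not NE.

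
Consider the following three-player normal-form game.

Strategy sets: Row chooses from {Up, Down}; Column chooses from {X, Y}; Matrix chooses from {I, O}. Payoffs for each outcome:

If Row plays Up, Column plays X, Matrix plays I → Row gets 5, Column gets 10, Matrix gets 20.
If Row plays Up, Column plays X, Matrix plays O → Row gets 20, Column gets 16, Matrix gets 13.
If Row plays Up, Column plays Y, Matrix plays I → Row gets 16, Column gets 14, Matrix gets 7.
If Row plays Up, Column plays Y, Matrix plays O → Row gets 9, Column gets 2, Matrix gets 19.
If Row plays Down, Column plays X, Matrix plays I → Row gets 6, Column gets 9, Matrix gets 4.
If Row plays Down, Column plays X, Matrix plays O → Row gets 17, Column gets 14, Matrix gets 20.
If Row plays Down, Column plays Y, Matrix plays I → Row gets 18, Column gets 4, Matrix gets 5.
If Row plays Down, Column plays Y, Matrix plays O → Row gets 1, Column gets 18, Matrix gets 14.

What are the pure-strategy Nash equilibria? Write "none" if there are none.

Row against (X, I): payoffs 5, 6 → best response Down.
Row against (X, O): payoffs 20, 17 → best response Up.
Row against (Y, I): payoffs 16, 18 → best response Down.
Row against (Y, O): payoffs 9, 1 → best response Up.
Column against (Up, I): payoffs 10, 14 → best response Y.
Column against (Up, O): payoffs 16, 2 → best response X.
Column against (Down, I): payoffs 9, 4 → best response X.
Column against (Down, O): payoffs 14, 18 → best response Y.
Matrix against (Up, X): payoffs 20, 13 → best response I.
Matrix against (Up, Y): payoffs 7, 19 → best response O.
Matrix against (Down, X): payoffs 4, 20 → best response O.
Matrix against (Down, Y): payoffs 5, 14 → best response O.
No profile is a mutual best response for all players.

This game has no pure Nash equilibrium.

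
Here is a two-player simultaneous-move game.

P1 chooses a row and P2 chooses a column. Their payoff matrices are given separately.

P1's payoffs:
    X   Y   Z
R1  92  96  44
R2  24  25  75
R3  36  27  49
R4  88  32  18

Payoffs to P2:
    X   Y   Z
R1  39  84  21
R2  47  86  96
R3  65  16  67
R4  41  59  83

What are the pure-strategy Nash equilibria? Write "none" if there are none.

(R1, Y), (R2, Z)

Mark each player's best response to every combination of opponents' strategies; a profile where every player is best-responding is a pure Nash equilibrium.
P1 against X: payoffs 92, 24, 36, 88 → best response R1.
P1 against Y: payoffs 96, 25, 27, 32 → best response R1.
P1 against Z: payoffs 44, 75, 49, 18 → best response R2.
P2 against R1: payoffs 39, 84, 21 → best response Y.
P2 against R2: payoffs 47, 86, 96 → best response Z.
P2 against R3: payoffs 65, 16, 67 → best response Z.
P2 against R4: payoffs 41, 59, 83 → best response Z.
Mutual best responses: (R1, Y); (R2, Z).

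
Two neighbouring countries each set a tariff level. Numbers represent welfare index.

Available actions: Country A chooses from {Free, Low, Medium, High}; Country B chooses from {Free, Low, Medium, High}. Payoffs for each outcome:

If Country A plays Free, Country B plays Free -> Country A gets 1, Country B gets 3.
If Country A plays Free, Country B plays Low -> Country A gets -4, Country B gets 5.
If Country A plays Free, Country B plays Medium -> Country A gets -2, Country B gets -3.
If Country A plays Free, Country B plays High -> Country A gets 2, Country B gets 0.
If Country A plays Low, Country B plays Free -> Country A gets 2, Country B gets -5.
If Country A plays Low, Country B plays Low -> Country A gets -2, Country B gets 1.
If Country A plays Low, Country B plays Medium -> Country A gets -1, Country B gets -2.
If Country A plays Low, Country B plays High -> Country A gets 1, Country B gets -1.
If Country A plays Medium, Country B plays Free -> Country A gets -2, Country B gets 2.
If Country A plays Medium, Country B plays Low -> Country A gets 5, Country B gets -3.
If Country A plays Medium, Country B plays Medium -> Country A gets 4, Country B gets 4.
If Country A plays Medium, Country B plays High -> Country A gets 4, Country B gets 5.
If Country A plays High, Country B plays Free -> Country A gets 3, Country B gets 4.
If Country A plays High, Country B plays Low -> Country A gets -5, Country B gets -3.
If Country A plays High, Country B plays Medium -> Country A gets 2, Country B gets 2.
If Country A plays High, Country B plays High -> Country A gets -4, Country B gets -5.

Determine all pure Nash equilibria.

The pure Nash equilibria are (Medium, High), (High, Free).

(Free, Free): Country A can switch to Low (1 → 2). Not NE.
(Free, Low): Country A can switch to Low (-4 → -2). Not NE.
(Free, Medium): Country A can switch to Low (-2 → -1). Not NE.
(Free, High): Country A can switch to Medium (2 → 4). Not NE.
(Low, Free): Country A can switch to High (2 → 3). Not NE.
(Low, Low): Country A can switch to Medium (-2 → 5). Not NE.
(Low, Medium): Country A can switch to Medium (-1 → 4). Not NE.
(Low, High): Country A can switch to Free (1 → 2). Not NE.
(Medium, Free): Country A can switch to Free (-2 → 1). Not NE.
(Medium, Low): Country B can switch to Free (-3 → 2). Not NE.
(Medium, High): Country A gets 4, best alternative 2; Country B gets 5, best alternative 4. No profitable deviation — NE.
(High, Free): Country A gets 3, best alternative 2; Country B gets 4, best alternative 2. No profitable deviation — NE.
(The remaining 4 profiles each have a profitable deviation by the same check.)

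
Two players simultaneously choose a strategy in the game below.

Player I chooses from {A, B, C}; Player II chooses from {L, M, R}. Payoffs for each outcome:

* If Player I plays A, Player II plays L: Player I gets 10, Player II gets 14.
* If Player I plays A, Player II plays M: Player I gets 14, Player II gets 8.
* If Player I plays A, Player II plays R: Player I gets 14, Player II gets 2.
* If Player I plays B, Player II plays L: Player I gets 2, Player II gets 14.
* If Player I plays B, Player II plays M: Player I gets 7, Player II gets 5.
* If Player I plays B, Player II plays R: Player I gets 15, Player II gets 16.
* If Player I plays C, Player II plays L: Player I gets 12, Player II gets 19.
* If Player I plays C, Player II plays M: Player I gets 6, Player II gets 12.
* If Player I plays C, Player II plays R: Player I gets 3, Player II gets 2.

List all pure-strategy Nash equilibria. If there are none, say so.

Player I against L: payoffs 10, 2, 12 → best response C.
Player I against M: payoffs 14, 7, 6 → best response A.
Player I against R: payoffs 14, 15, 3 → best response B.
Player II against A: payoffs 14, 8, 2 → best response L.
Player II against B: payoffs 14, 5, 16 → best response R.
Player II against C: payoffs 19, 12, 2 → best response L.
Mutual best responses: (B, R); (C, L).

(B, R) and (C, L)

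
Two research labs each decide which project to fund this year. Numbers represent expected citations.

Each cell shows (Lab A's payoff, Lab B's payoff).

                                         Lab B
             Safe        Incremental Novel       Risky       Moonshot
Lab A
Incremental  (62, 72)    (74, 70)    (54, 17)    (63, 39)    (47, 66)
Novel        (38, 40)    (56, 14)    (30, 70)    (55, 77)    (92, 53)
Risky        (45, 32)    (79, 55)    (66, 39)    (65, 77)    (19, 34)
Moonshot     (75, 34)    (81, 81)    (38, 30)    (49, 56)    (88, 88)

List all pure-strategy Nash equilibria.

(Risky, Risky)

(Incremental, Safe): Lab A can switch to Moonshot (62 → 75). Not NE.
(Incremental, Incremental): Lab A can switch to Risky (74 → 79). Not NE.
(Incremental, Novel): Lab A can switch to Risky (54 → 66). Not NE.
(Incremental, Risky): Lab A can switch to Risky (63 → 65). Not NE.
(Incremental, Moonshot): Lab A can switch to Novel (47 → 92). Not NE.
(Novel, Safe): Lab A can switch to Incremental (38 → 62). Not NE.
(Novel, Incremental): Lab A can switch to Incremental (56 → 74). Not NE.
(Novel, Novel): Lab A can switch to Incremental (30 → 54). Not NE.
(Risky, Risky): Lab A gets 65, best alternative 63; Lab B gets 77, best alternative 55. No profitable deviation — NE.
(The remaining 11 profiles each have a profitable deviation by the same check.)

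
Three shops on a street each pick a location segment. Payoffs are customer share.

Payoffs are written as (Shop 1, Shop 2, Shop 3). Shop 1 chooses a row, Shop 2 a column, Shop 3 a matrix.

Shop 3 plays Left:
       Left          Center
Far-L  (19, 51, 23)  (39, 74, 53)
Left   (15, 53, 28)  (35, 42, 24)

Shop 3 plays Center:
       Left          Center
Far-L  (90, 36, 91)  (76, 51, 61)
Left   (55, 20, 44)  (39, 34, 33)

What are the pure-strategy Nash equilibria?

(Far-L, Center, Center)

For each player, find the best response to each opponent profile; mutual best responses are the pure NE.
Shop 1 against (Left, Left): payoffs 19, 15 → best response Far-L.
Shop 1 against (Left, Center): payoffs 90, 55 → best response Far-L.
Shop 1 against (Center, Left): payoffs 39, 35 → best response Far-L.
Shop 1 against (Center, Center): payoffs 76, 39 → best response Far-L.
Shop 2 against (Far-L, Left): payoffs 51, 74 → best response Center.
Shop 2 against (Far-L, Center): payoffs 36, 51 → best response Center.
Shop 2 against (Left, Left): payoffs 53, 42 → best response Left.
Shop 2 against (Left, Center): payoffs 20, 34 → best response Center.
Shop 3 against (Far-L, Left): payoffs 23, 91 → best response Center.
Shop 3 against (Far-L, Center): payoffs 53, 61 → best response Center.
Shop 3 against (Left, Left): payoffs 28, 44 → best response Center.
Shop 3 against (Left, Center): payoffs 24, 33 → best response Center.
Mutual best responses: (Far-L, Center, Center).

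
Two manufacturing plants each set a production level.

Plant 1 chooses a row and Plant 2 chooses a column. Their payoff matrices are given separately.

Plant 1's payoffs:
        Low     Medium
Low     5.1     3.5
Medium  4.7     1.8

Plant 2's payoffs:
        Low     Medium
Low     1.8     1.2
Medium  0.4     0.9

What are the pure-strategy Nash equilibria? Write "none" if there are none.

The unique pure-strategy Nash equilibrium is (Low, Low).

Check each profile: it is a Nash equilibrium iff no player can strictly gain by switching unilaterally.
(Low, Low): Plant 1 gets 5.1, best alternative 4.7; Plant 2 gets 1.8, best alternative 1.2. No profitable deviation — NE.
(Low, Medium): Plant 2 can switch to Low (1.2 → 1.8). Not NE.
(Medium, Low): Plant 1 can switch to Low (4.7 → 5.1). Not NE.
(Medium, Medium): Plant 1 can switch to Low (1.8 → 3.5). Not NE.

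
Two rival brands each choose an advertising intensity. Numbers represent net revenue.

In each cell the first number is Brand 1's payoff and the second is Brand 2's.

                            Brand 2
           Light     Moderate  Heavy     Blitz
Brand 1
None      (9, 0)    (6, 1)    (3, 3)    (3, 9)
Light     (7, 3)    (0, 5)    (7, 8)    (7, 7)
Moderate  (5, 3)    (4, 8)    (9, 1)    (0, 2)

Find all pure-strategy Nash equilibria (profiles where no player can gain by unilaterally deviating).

This game has no pure Nash equilibrium.

For each strategy profile, look for a profitable unilateral deviation.
(None, Light): Brand 2 can switch to Moderate (0 → 1). Not NE.
(None, Moderate): Brand 2 can switch to Heavy (1 → 3). Not NE.
(None, Heavy): Brand 1 can switch to Light (3 → 7). Not NE.
(None, Blitz): Brand 1 can switch to Light (3 → 7). Not NE.
(Light, Light): Brand 1 can switch to None (7 → 9). Not NE.
(Light, Moderate): Brand 1 can switch to None (0 → 6). Not NE.
(Light, Heavy): Brand 1 can switch to Moderate (7 → 9). Not NE.
(Light, Blitz): Brand 2 can switch to Heavy (7 → 8). Not NE.
(The remaining 4 profiles each have a profitable deviation by the same check.)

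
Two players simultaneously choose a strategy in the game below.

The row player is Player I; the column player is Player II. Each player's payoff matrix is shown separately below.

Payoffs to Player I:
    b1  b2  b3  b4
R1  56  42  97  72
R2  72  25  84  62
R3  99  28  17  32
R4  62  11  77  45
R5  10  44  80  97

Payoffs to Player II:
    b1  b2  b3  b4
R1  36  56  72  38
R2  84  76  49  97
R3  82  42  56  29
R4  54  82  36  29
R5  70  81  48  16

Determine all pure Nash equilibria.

Player I against b1: payoffs 56, 72, 99, 62, 10 → best response R3.
Player I against b2: payoffs 42, 25, 28, 11, 44 → best response R5.
Player I against b3: payoffs 97, 84, 17, 77, 80 → best response R1.
Player I against b4: payoffs 72, 62, 32, 45, 97 → best response R5.
Player II against R1: payoffs 36, 56, 72, 38 → best response b3.
Player II against R2: payoffs 84, 76, 49, 97 → best response b4.
Player II against R3: payoffs 82, 42, 56, 29 → best response b1.
Player II against R4: payoffs 54, 82, 36, 29 → best response b2.
Player II against R5: payoffs 70, 81, 48, 16 → best response b2.
Mutual best responses: (R1, b3); (R3, b1); (R5, b2).

The pure Nash equilibria are (R1, b3); (R3, b1); (R5, b2).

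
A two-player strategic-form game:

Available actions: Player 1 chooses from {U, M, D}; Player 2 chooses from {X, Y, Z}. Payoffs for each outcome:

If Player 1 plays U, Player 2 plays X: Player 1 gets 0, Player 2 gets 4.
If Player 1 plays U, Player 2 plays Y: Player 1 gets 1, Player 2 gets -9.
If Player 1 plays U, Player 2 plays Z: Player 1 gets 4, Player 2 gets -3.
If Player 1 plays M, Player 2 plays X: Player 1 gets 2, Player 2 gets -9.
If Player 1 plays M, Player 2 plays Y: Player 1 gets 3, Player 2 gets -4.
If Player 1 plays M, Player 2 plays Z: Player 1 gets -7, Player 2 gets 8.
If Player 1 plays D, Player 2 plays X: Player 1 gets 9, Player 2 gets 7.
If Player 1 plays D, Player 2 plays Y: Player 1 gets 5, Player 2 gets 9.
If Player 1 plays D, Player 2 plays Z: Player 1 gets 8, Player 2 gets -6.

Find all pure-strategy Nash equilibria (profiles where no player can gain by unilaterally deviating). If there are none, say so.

For each strategy profile, look for a profitable unilateral deviation.
(U, X): Player 1 can switch to M (0 → 2). Not NE.
(U, Y): Player 1 can switch to M (1 → 3). Not NE.
(U, Z): Player 1 can switch to D (4 → 8). Not NE.
(M, X): Player 1 can switch to D (2 → 9). Not NE.
(M, Y): Player 1 can switch to D (3 → 5). Not NE.
(M, Z): Player 1 can switch to U (-7 → 4). Not NE.
(D, X): Player 2 can switch to Y (7 → 9). Not NE.
(D, Y): Player 1 gets 5, best alternative 3; Player 2 gets 9, best alternative 7. No profitable deviation — NE.
(D, Z): Player 2 can switch to X (-6 → 7). Not NE.

(D, Y)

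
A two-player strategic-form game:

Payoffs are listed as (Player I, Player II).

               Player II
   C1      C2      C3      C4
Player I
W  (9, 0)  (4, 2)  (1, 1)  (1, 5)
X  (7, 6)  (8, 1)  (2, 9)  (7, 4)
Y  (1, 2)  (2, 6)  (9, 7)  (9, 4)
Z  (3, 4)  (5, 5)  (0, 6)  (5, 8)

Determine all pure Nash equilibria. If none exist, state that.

For each player, find the best response to each opponent profile; mutual best responses are the pure NE.
Player I against C1: payoffs 9, 7, 1, 3 → best response W.
Player I against C2: payoffs 4, 8, 2, 5 → best response X.
Player I against C3: payoffs 1, 2, 9, 0 → best response Y.
Player I against C4: payoffs 1, 7, 9, 5 → best response Y.
Player II against W: payoffs 0, 2, 1, 5 → best response C4.
Player II against X: payoffs 6, 1, 9, 4 → best response C3.
Player II against Y: payoffs 2, 6, 7, 4 → best response C3.
Player II against Z: payoffs 4, 5, 6, 8 → best response C4.
Mutual best responses: (Y, C3).

Pure NE: (Y, C3)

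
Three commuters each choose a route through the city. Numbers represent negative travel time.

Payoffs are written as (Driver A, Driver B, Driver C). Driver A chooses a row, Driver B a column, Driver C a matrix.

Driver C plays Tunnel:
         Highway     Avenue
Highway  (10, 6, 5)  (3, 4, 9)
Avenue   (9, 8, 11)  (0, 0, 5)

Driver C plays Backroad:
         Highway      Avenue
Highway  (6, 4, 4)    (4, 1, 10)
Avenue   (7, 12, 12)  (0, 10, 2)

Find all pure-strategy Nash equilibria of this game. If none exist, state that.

Driver A against (Highway, Tunnel): payoffs 10, 9 → best response Highway.
Driver A against (Highway, Backroad): payoffs 6, 7 → best response Avenue.
Driver A against (Avenue, Tunnel): payoffs 3, 0 → best response Highway.
Driver A against (Avenue, Backroad): payoffs 4, 0 → best response Highway.
Driver B against (Highway, Tunnel): payoffs 6, 4 → best response Highway.
Driver B against (Highway, Backroad): payoffs 4, 1 → best response Highway.
Driver B against (Avenue, Tunnel): payoffs 8, 0 → best response Highway.
Driver B against (Avenue, Backroad): payoffs 12, 10 → best response Highway.
Driver C against (Highway, Highway): payoffs 5, 4 → best response Tunnel.
Driver C against (Highway, Avenue): payoffs 9, 10 → best response Backroad.
Driver C against (Avenue, Highway): payoffs 11, 12 → best response Backroad.
Driver C against (Avenue, Avenue): payoffs 5, 2 → best response Tunnel.
Mutual best responses: (Highway, Highway, Tunnel); (Avenue, Highway, Backroad).

The pure Nash equilibria are (Highway, Highway, Tunnel), (Avenue, Highway, Backroad).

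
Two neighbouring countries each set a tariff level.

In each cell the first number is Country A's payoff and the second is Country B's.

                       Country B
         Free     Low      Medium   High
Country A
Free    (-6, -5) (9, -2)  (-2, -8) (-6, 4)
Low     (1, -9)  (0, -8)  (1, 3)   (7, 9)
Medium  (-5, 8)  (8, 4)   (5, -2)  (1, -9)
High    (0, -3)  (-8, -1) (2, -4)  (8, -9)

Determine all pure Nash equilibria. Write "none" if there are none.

There is no pure-strategy Nash equilibrium.

Country A against Free: payoffs -6, 1, -5, 0 → best response Low.
Country A against Low: payoffs 9, 0, 8, -8 → best response Free.
Country A against Medium: payoffs -2, 1, 5, 2 → best response Medium.
Country A against High: payoffs -6, 7, 1, 8 → best response High.
Country B against Free: payoffs -5, -2, -8, 4 → best response High.
Country B against Low: payoffs -9, -8, 3, 9 → best response High.
Country B against Medium: payoffs 8, 4, -2, -9 → best response Free.
Country B against High: payoffs -3, -1, -4, -9 → best response Low.
No profile is a mutual best response for all players.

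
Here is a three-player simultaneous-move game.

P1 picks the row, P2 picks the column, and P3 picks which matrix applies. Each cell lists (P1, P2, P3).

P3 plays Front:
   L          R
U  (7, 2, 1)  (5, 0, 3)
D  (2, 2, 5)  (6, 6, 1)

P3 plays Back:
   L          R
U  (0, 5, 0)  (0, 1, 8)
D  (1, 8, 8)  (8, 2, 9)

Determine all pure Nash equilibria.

Pure-strategy Nash equilibria: (U, L, Front) and (D, L, Back)

Mark each player's best response to every combination of opponents' strategies; a profile where every player is best-responding is a pure Nash equilibrium.
P1 against (L, Front): payoffs 7, 2 → best response U.
P1 against (L, Back): payoffs 0, 1 → best response D.
P1 against (R, Front): payoffs 5, 6 → best response D.
P1 against (R, Back): payoffs 0, 8 → best response D.
P2 against (U, Front): payoffs 2, 0 → best response L.
P2 against (U, Back): payoffs 5, 1 → best response L.
P2 against (D, Front): payoffs 2, 6 → best response R.
P2 against (D, Back): payoffs 8, 2 → best response L.
P3 against (U, L): payoffs 1, 0 → best response Front.
P3 against (U, R): payoffs 3, 8 → best response Back.
P3 against (D, L): payoffs 5, 8 → best response Back.
P3 against (D, R): payoffs 1, 9 → best response Back.
Mutual best responses: (U, L, Front); (D, L, Back).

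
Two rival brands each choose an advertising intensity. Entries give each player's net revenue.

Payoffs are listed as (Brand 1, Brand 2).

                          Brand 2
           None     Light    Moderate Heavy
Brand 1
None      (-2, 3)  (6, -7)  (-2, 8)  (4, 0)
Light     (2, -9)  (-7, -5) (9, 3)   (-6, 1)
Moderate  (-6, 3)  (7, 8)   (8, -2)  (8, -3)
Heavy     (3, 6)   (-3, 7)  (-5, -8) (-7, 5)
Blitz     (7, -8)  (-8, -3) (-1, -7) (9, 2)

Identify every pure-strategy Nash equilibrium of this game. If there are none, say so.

(None, None): Brand 1 can switch to Light (-2 → 2). Not NE.
(None, Light): Brand 1 can switch to Moderate (6 → 7). Not NE.
(None, Moderate): Brand 1 can switch to Light (-2 → 9). Not NE.
(None, Heavy): Brand 1 can switch to Moderate (4 → 8). Not NE.
(Light, None): Brand 1 can switch to Heavy (2 → 3). Not NE.
(Light, Light): Brand 1 can switch to None (-7 → 6). Not NE.
(Light, Moderate): Brand 1 gets 9, best alternative 8; Brand 2 gets 3, best alternative 1. No profitable deviation — NE.
(Light, Heavy): Brand 1 can switch to None (-6 → 4). Not NE.
(Moderate, None): Brand 1 can switch to None (-6 → -2). Not NE.
(Moderate, Light): Brand 1 gets 7, best alternative 6; Brand 2 gets 8, best alternative 3. No profitable deviation — NE.
(Moderate, Moderate): Brand 1 can switch to Light (8 → 9). Not NE.
(Moderate, Heavy): Brand 1 can switch to Blitz (8 → 9). Not NE.
(Blitz, Heavy): Brand 1 gets 9, best alternative 8; Brand 2 gets 2, best alternative -3. No profitable deviation — NE.
(The remaining 7 profiles each have a profitable deviation by the same check.)

Pure-strategy Nash equilibria: (Light, Moderate) and (Moderate, Light) and (Blitz, Heavy)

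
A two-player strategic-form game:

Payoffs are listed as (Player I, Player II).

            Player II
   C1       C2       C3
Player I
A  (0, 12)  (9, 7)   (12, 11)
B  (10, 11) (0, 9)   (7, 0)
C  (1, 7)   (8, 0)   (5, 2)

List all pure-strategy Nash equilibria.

Player I against C1: payoffs 0, 10, 1 → best response B.
Player I against C2: payoffs 9, 0, 8 → best response A.
Player I against C3: payoffs 12, 7, 5 → best response A.
Player II against A: payoffs 12, 7, 11 → best response C1.
Player II against B: payoffs 11, 9, 0 → best response C1.
Player II against C: payoffs 7, 0, 2 → best response C1.
Mutual best responses: (B, C1).

Pure NE: (B, C1)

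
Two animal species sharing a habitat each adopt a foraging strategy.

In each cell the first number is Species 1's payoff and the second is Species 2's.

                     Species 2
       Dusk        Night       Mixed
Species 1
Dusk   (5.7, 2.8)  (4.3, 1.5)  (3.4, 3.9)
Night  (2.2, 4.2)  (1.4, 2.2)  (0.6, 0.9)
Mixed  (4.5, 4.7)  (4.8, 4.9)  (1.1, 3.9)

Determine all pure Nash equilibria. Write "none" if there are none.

(Dusk, Dusk): Species 2 can switch to Mixed (2.8 → 3.9). Not NE.
(Dusk, Night): Species 1 can switch to Mixed (4.3 → 4.8). Not NE.
(Dusk, Mixed): Species 1 gets 3.4, best alternative 1.1; Species 2 gets 3.9, best alternative 2.8. No profitable deviation — NE.
(Night, Dusk): Species 1 can switch to Dusk (2.2 → 5.7). Not NE.
(Night, Night): Species 1 can switch to Dusk (1.4 → 4.3). Not NE.
(Night, Mixed): Species 1 can switch to Dusk (0.6 → 3.4). Not NE.
(Mixed, Dusk): Species 1 can switch to Dusk (4.5 → 5.7). Not NE.
(Mixed, Night): Species 1 gets 4.8, best alternative 4.3; Species 2 gets 4.9, best alternative 4.7. No profitable deviation — NE.
(The remaining 1 profile has a profitable deviation by the same check.)

(Dusk, Mixed), (Mixed, Night)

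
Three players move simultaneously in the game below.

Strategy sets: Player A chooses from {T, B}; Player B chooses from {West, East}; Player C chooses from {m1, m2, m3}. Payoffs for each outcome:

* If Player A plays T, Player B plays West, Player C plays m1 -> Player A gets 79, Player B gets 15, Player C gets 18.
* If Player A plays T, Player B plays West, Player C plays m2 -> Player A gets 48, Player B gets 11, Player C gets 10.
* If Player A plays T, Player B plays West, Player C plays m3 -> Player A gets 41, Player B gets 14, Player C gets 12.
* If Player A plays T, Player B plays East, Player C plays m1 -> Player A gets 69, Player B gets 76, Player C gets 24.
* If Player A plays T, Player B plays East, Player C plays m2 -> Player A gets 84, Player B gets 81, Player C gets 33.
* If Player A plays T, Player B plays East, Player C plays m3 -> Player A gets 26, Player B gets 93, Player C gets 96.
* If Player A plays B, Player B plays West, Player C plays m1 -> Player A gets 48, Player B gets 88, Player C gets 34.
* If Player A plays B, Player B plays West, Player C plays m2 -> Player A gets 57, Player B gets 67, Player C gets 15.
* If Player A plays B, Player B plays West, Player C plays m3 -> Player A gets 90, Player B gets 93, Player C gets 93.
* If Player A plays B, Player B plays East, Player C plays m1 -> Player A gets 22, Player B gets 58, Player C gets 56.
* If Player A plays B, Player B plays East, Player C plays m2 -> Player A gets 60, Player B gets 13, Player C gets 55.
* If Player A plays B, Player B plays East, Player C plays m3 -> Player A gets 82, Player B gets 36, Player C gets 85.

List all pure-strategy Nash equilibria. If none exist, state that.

Pure NE: (B, West, m3)

Player A against (West, m1): payoffs 79, 48 → best response T.
Player A against (West, m2): payoffs 48, 57 → best response B.
Player A against (West, m3): payoffs 41, 90 → best response B.
Player A against (East, m1): payoffs 69, 22 → best response T.
Player A against (East, m2): payoffs 84, 60 → best response T.
Player A against (East, m3): payoffs 26, 82 → best response B.
Player B against (T, m1): payoffs 15, 76 → best response East.
Player B against (T, m2): payoffs 11, 81 → best response East.
Player B against (T, m3): payoffs 14, 93 → best response East.
Player B against (B, m1): payoffs 88, 58 → best response West.
Player B against (B, m2): payoffs 67, 13 → best response West.
Player B against (B, m3): payoffs 93, 36 → best response West.
Player C against (T, West): payoffs 18, 10, 12 → best response m1.
Player C against (T, East): payoffs 24, 33, 96 → best response m3.
Player C against (B, West): payoffs 34, 15, 93 → best response m3.
Player C against (B, East): payoffs 56, 55, 85 → best response m3.
Mutual best responses: (B, West, m3).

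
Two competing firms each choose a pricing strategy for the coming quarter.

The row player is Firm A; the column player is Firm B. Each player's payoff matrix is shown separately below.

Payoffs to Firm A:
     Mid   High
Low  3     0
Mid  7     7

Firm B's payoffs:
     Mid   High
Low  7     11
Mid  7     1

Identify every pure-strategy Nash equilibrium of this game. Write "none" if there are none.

Firm A against Mid: payoffs 3, 7 → best response Mid.
Firm A against High: payoffs 0, 7 → best response Mid.
Firm B against Low: payoffs 7, 11 → best response High.
Firm B against Mid: payoffs 7, 1 → best response Mid.
Mutual best responses: (Mid, Mid).

(Mid, Mid)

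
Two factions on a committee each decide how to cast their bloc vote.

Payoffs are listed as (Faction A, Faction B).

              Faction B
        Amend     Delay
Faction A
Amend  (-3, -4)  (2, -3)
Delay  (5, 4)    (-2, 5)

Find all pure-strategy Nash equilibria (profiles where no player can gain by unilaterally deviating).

Faction A against Amend: payoffs -3, 5 → best response Delay.
Faction A against Delay: payoffs 2, -2 → best response Amend.
Faction B against Amend: payoffs -4, -3 → best response Delay.
Faction B against Delay: payoffs 4, 5 → best response Delay.
Mutual best responses: (Amend, Delay).

Pure NE: (Amend, Delay)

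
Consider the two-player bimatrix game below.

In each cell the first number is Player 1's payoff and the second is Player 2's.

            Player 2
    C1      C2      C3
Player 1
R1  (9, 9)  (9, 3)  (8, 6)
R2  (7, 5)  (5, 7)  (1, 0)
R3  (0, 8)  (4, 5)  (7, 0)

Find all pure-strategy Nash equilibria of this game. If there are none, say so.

Player 1 against C1: payoffs 9, 7, 0 → best response R1.
Player 1 against C2: payoffs 9, 5, 4 → best response R1.
Player 1 against C3: payoffs 8, 1, 7 → best response R1.
Player 2 against R1: payoffs 9, 3, 6 → best response C1.
Player 2 against R2: payoffs 5, 7, 0 → best response C2.
Player 2 against R3: payoffs 8, 5, 0 → best response C1.
Mutual best responses: (R1, C1).

(R1, C1)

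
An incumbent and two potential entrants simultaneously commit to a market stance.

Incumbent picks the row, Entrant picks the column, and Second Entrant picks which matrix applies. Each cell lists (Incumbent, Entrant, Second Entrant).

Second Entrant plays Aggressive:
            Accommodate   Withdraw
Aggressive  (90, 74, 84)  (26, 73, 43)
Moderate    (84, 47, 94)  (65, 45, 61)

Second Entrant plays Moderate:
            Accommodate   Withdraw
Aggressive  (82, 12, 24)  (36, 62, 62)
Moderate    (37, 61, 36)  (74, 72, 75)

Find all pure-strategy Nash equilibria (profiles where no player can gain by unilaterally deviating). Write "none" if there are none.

(Aggressive, Accommodate, Aggressive): Incumbent gets 90, best alternative 84; Entrant gets 74, best alternative 73; Second Entrant gets 84, best alternative 24. No profitable deviation — NE.
(Aggressive, Accommodate, Moderate): Entrant can switch to Withdraw (12 → 62). Not NE.
(Aggressive, Withdraw, Aggressive): Incumbent can switch to Moderate (26 → 65). Not NE.
(Aggressive, Withdraw, Moderate): Incumbent can switch to Moderate (36 → 74). Not NE.
(Moderate, Accommodate, Aggressive): Incumbent can switch to Aggressive (84 → 90). Not NE.
(Moderate, Accommodate, Moderate): Incumbent can switch to Aggressive (37 → 82). Not NE.
(Moderate, Withdraw, Aggressive): Entrant can switch to Accommodate (45 → 47). Not NE.
(Moderate, Withdraw, Moderate): Incumbent gets 74, best alternative 36; Entrant gets 72, best alternative 61; Second Entrant gets 75, best alternative 61. No profitable deviation — NE.

Pure-strategy Nash equilibria: (Aggressive, Accommodate, Aggressive) and (Moderate, Withdraw, Moderate)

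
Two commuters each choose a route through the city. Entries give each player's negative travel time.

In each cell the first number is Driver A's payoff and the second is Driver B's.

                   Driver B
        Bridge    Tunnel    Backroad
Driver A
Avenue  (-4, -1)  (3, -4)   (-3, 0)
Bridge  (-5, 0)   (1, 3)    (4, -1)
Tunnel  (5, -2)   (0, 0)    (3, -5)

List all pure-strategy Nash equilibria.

For each player, find the best response to each opponent profile; mutual best responses are the pure NE.
Driver A against Bridge: payoffs -4, -5, 5 → best response Tunnel.
Driver A against Tunnel: payoffs 3, 1, 0 → best response Avenue.
Driver A against Backroad: payoffs -3, 4, 3 → best response Bridge.
Driver B against Avenue: payoffs -1, -4, 0 → best response Backroad.
Driver B against Bridge: payoffs 0, 3, -1 → best response Tunnel.
Driver B against Tunnel: payoffs -2, 0, -5 → best response Tunnel.
No profile is a mutual best response for all players.

This game has no pure Nash equilibrium.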